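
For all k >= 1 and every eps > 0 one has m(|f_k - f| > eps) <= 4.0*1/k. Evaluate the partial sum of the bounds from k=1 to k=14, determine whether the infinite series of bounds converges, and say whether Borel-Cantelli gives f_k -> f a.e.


Step 1: List the terms 4.0*1/k for k = 1 to 14:
  k=1: 4
  k=2: 2
  k=3: 1.333333
  k=4: 1
  k=5: 0.8
  k=6: 0.666667
  k=7: 0.571429
  k=8: 0.5
  k=9: 0.444444
  k=10: 0.4
  k=11: 0.363636
  k=12: 0.333333
  k=13: 0.307692
  k=14: 0.285714
Step 2: Partial sum = 4 + 2 + 1.333333 + 1 + 0.8 + 0.666667 + 0.571429 + 0.5 + 0.444444 + 0.4 + 0.363636 + 0.333333 + 0.307692 + 0.285714
     = 13.006249
Step 3: The full series sum_(k>=1) 4.0*1/k diverges (harmonic series, p = 1; a nonzero constant multiple of a divergent series diverges).
Step 4: The (first) Borel-Cantelli lemma requires a summable sequence of measures, so it does not apply here;
        from this bound alone no conclusion about a.e. convergence can be drawn (convergence in measure still
        gives an a.e.-convergent subsequence, but not a.e. convergence of the whole sequence).
Conclusion: series diverges; Borel-Cantelli is inconclusive about a.e. convergence of f_k.


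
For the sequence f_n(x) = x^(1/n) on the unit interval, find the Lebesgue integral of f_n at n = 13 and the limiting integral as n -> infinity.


At n = 13: f_13(x) = x^(1/13).
Step 1: integral(x^(1/13), 0, 1) = [x^(1/13+1) / (1/13+1)] from 0 to 1
     = 1 / (1/13 + 1) = 1 / ((13+1)/13) = 13/(13+1)
     = 13/14 = 0.928571
Step 2: As n -> infinity, f_n(x) = x^(1/n) -> 1 for x in (0,1], and f_n is increasing in n.
By MCT, lim_n integral(f_n) = integral(lim_n f_n) = integral(1, 0, 1) = 1.
Step 3: Verify convergence: 13/14 = 0.928571 -> 1


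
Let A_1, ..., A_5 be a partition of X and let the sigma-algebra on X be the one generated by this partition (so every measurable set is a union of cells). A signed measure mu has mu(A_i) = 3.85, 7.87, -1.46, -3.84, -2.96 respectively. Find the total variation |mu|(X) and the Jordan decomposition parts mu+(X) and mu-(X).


Step 1: Every measurable set is a union of atoms (the cells / points), so a Hahn decomposition is
  obtained by grouping atoms by sign: P = union of atoms with mu > 0, N = union of the remaining atoms.
  Atoms in P (indices): 1, 2;  atoms in N (indices): 3, 4, 5
  Positive values: 3.85, 7.87
  Negative values: -1.46, -3.84, -2.96
Step 2: mu+(X) = mu(P) = sum of positive atom values = 11.72
Step 3: mu-(X) = -mu(N) = sum of |negative atom values| = 8.26
Step 4: |mu|(X) = mu+(X) + mu-(X) = 11.72 + 8.26 = 19.98


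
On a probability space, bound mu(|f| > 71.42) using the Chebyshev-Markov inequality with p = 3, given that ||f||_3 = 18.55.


Chebyshev/Markov inequality: mu(|f| > eps) <= (||f||_p / eps)^p
Step 1: ||f||_3 / eps = 18.55 / 71.42 = 0.259731
Step 2: Raise to power p = 3:
  (0.259731)^3 = 0.017522
Step 3: Therefore mu(|f| > 71.42) <= 0.017522


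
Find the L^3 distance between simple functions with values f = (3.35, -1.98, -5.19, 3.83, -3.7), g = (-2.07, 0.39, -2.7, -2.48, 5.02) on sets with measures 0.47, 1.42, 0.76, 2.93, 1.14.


Step 1: Compute differences f_i - g_i:
  3.35 - -2.07 = 5.42
  -1.98 - 0.39 = -2.37
  -5.19 - -2.7 = -2.49
  3.83 - -2.48 = 6.31
  -3.7 - 5.02 = -8.72
Step 2: Compute |diff|^3 * measure for each set:
  |5.42|^3 * 0.47 = 159.220088 * 0.47 = 74.833441
  |-2.37|^3 * 1.42 = 13.312053 * 1.42 = 18.903115
  |-2.49|^3 * 0.76 = 15.438249 * 0.76 = 11.733069
  |6.31|^3 * 2.93 = 251.239591 * 2.93 = 736.132002
  |-8.72|^3 * 1.14 = 663.054848 * 1.14 = 755.882527
Step 3: Sum = 1597.484154
Step 4: ||f-g||_3 = (1597.484154)^(1/3) = 11.689937


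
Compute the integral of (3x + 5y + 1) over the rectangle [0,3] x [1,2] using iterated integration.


By Fubini, integrate in x first, then y.
Step 1: Fix y, integrate over x in [0,3]:
  integral(3x + 5y + 1, x=0..3)
  = 3*(3^2 - 0^2)/2 + (5y + 1)*(3 - 0)
  = 13.5 + (5y + 1)*3
  = 13.5 + 15y + 3
  = 16.5 + 15y
Step 2: Integrate over y in [1,2]:
  integral(16.5 + 15y, y=1..2)
  = 16.5*1 + 15*(2^2 - 1^2)/2
  = 16.5 + 22.5
  = 39


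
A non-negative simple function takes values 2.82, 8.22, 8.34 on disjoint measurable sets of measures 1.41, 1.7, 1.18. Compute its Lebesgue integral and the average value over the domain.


Step 1: Integral = sum(value_i * measure_i)
= 2.82*1.41 + 8.22*1.7 + 8.34*1.18
= 3.9762 + 13.974 + 9.8412
= 27.7914
Step 2: Total measure of domain = 1.41 + 1.7 + 1.18 = 4.29
Step 3: Average value = 27.7914 / 4.29 = 6.478182


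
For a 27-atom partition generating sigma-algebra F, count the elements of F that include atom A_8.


Each element of F is a union of some subset S of the 27 atoms.
The element contains A_8 iff A_8 is in S.
So we count subsets S of {A_1,...,A_27} with A_8 in S: choose freely among the other 26 atoms.
Count = 2^(27-1) = 2^26 = 67108864.


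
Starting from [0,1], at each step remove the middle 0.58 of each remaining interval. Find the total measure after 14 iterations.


Step 1: At each step, fraction remaining = 1 - 0.58 = 0.42
Step 2: After 14 steps, measure = (0.42)^14
Result = 5.314838e-06


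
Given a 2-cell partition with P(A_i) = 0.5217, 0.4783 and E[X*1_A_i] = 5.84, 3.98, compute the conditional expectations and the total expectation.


For each cell A_i: E[X|A_i] = E[X*1_A_i] / P(A_i)
Step 1: E[X|A_1] = 5.84 / 0.5217 = 11.194173
Step 2: E[X|A_2] = 3.98 / 0.4783 = 8.321137
Verification: E[X] = sum E[X*1_A_i] = 5.84 + 3.98 = 9.82


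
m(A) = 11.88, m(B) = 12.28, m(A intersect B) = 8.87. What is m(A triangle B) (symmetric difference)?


m(A Delta B) = m(A) + m(B) - 2*m(A n B)
= 11.88 + 12.28 - 2*8.87
= 11.88 + 12.28 - 17.74
= 6.42


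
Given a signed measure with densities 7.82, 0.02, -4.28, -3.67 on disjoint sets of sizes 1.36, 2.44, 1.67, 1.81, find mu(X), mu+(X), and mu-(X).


Step 1: Compute signed measure on each set:
  Set 1: 7.82 * 1.36 = 10.6352
  Set 2: 0.02 * 2.44 = 0.0488
  Set 3: -4.28 * 1.67 = -7.1476
  Set 4: -3.67 * 1.81 = -6.6427
Step 2: Total signed measure = (10.6352) + (0.0488) + (-7.1476) + (-6.6427)
     = -3.1063
Step 3: Positive part mu+(X) = sum of positive contributions = 10.684
Step 4: Negative part mu-(X) = |sum of negative contributions| = 13.7903


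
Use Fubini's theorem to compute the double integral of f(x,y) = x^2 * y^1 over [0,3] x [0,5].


By Fubini's theorem, the double integral factors as a product of single integrals:
Step 1: integral_0^3 x^2 dx = [x^3/3] from 0 to 3
     = 3^3/3 = 9
Step 2: integral_0^5 y^1 dy = [y^2/2] from 0 to 5
     = 5^2/2 = 12.5
Step 3: Double integral = 9 * 12.5 = 112.5


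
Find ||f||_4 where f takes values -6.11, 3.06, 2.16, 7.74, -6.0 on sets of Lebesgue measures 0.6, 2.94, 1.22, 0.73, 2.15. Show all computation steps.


Step 1: Compute |f_i|^4 for each value:
  |-6.11|^4 = 1393.68569
  |3.06|^4 = 87.677005
  |2.16|^4 = 21.767823
  |7.74|^4 = 3588.920538
  |-6.0|^4 = 1296
Step 2: Multiply by measures and sum:
  1393.68569 * 0.6 = 836.211414
  87.677005 * 2.94 = 257.770395
  21.767823 * 1.22 = 26.556744
  3588.920538 * 0.73 = 2619.911993
  1296 * 2.15 = 2786.4
Sum = 836.211414 + 257.770395 + 26.556744 + 2619.911993 + 2786.4 = 6526.850546
Step 3: Take the p-th root:
||f||_4 = (6526.850546)^(1/4) = 8.988266


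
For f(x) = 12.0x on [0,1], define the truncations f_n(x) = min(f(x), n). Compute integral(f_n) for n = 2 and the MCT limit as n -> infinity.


f(x) = 12.0x on [0,1]; f_n(x) = min(12.0x, n). At n = 2:
Step 1: f(x) reaches 2 at x = 2/12.0 = 0.166667
Step 2: integral(f_2) = integral(12.0x, 0, 0.166667) + integral(2, 0.166667, 1)
       = 12.0*0.166667^2/2 + 2*(1 - 0.166667)
       = 0.166667 + 1.666667
       = 1.833333
Step 3: As n -> infinity, f_n increases to f, so by MCT integral(f_n) -> integral(f) = 12.0/2 = 6.
Convergence: integral(f_2) = 1.833333 -> 6 as n -> infinity


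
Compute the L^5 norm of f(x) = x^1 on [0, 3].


Step 1: ||f||_5 = (integral_0^3 |x^1|^5 dx)^(1/5)
     = (integral_0^3 x^5 dx)^(1/5)
Step 2: integral_0^3 x^5 dx = [x^6/(6)] from 0 to 3 = 3^6/6
     = 729/6 = 121.5
Step 3: ||f||_5 = (121.5)^(1/5) = 2.611652


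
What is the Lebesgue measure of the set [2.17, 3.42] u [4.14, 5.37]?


For pairwise disjoint intervals, m(union) = sum of lengths.
= (3.42 - 2.17) + (5.37 - 4.14)
= 1.25 + 1.23
= 2.48


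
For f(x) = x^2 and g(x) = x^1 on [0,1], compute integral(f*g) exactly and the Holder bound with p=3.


Step 1: Exact integral of f*g = integral(x^3, 0, 1) = 1/4
     = 0.25
Step 2: Holder bound with p=3, q=1.5:
  ||f||_p = (integral x^6 dx)^(1/3) = (1/7)^(1/3) = 0.522758
  ||g||_q = (integral x^1.5 dx)^(1/1.5) = (1/2.5)^(1/1.5) = 0.542884
Step 3: Holder bound = ||f||_p * ||g||_q = 0.522758 * 0.542884 = 0.283797
Verification: 0.25 <= 0.283797 (Holder holds)


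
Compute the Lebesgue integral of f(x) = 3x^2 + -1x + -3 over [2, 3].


The Lebesgue integral of a Riemann-integrable function agrees with the Riemann integral.
Antiderivative F(x) = (3/3)x^3 + (-1/2)x^2 + -3x
F(3) = (3/3)*3^3 + (-1/2)*3^2 + -3*3
     = (3/3)*27 + (-1/2)*9 + -3*3
     = 27 + -4.5 + -9
     = 13.5
F(2) = 0.0
Integral = F(3) - F(2) = 13.5 - 0.0 = 13.5


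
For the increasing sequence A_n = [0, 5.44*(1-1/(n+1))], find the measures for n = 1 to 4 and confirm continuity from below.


By continuity of measure from below: if A_n increases to A, then m(A_n) -> m(A).
Here A = [0, 5.44], so m(A) = 5.44
Step 1: a_1 = 5.44*(1 - 1/2) = 2.72, m(A_1) = 2.72
Step 2: a_2 = 5.44*(1 - 1/3) = 3.6267, m(A_2) = 3.6267
Step 3: a_3 = 5.44*(1 - 1/4) = 4.08, m(A_3) = 4.08
Step 4: a_4 = 5.44*(1 - 1/5) = 4.352, m(A_4) = 4.352
Limit: m(A_n) -> m([0,5.44]) = 5.44


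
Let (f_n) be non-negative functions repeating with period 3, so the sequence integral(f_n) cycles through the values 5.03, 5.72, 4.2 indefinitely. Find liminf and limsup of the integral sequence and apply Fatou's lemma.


The sequence (integral(f_n)) is periodic with period 3, repeating the values 5.03, 5.72, 4.2 indefinitely.
Step 1: For a periodic sequence, every tail (a_m, a_(m+1), ...) contains all 3 period values infinitely often.
Step 2: Hence inf of every tail = min of the period values = min(5.03, 5.72, 4.2) = 4.2.
        liminf_n integral(f_n) = sup over m of (inf of tail from m) = 4.2.
Step 3: Similarly sup of every tail = max of the period values = 5.72.
        limsup_n integral(f_n) = 5.72.
Step 4: Fatou's lemma: integral(liminf_n f_n) <= liminf_n integral(f_n) = 4.2.
        So the integral of the pointwise liminf is at most 4.2.


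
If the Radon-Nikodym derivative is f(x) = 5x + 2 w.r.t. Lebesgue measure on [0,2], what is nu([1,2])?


nu(A) = integral_A (dnu/dmu) dmu = integral_1^2 (5x + 2) dx
Step 1: Antiderivative F(x) = (5/2)x^2 + 2x
Step 2: F(2) = (5/2)*2^2 + 2*2 = 10 + 4 = 14
Step 3: F(1) = (5/2)*1^2 + 2*1 = 2.5 + 2 = 4.5
Step 4: nu([1,2]) = F(2) - F(1) = 14 - 4.5 = 9.5


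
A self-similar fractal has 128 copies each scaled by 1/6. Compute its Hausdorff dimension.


For a self-similar set with N copies scaled by 1/r:
dim_H = log(N)/log(r) = log(128)/log(6)
= 4.85203/1.791759
= 2.70797


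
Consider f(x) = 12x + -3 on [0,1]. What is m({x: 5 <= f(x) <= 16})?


f^(-1)([5, 16]) = {x : 5 <= 12x + -3 <= 16}
Solving: (5 - -3)/12 <= x <= (16 - -3)/12
= [0.666667, 1.583333]
Intersecting with [0,1]: [0.666667, 1]
Measure = 1 - 0.666667 = 0.333333


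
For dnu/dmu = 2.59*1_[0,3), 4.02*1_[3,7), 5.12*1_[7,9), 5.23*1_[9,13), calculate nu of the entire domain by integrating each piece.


Integrate each piece of the Radon-Nikodym derivative:
Step 1: integral_0^3 2.59 dx = 2.59*(3-0) = 2.59*3 = 7.77
Step 2: integral_3^7 4.02 dx = 4.02*(7-3) = 4.02*4 = 16.08
Step 3: integral_7^9 5.12 dx = 5.12*(9-7) = 5.12*2 = 10.24
Step 4: integral_9^13 5.23 dx = 5.23*(13-9) = 5.23*4 = 20.92
Total: 7.77 + 16.08 + 10.24 + 20.92 = 55.01


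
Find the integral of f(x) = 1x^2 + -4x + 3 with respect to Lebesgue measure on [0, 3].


The Lebesgue integral of a Riemann-integrable function agrees with the Riemann integral.
Antiderivative F(x) = (1/3)x^3 + (-4/2)x^2 + 3x
F(3) = (1/3)*3^3 + (-4/2)*3^2 + 3*3
     = (1/3)*27 + (-4/2)*9 + 3*3
     = 9 + -18 + 9
     = 0.0
F(0) = 0.0
Integral = F(3) - F(0) = 0.0 - 0.0 = 0.0


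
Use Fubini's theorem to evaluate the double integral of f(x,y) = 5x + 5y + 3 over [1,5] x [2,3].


By Fubini, integrate in x first, then y.
Step 1: Fix y, integrate over x in [1,5]:
  integral(5x + 5y + 3, x=1..5)
  = 5*(5^2 - 1^2)/2 + (5y + 3)*(5 - 1)
  = 60 + (5y + 3)*4
  = 60 + 20y + 12
  = 72 + 20y
Step 2: Integrate over y in [2,3]:
  integral(72 + 20y, y=2..3)
  = 72*1 + 20*(3^2 - 2^2)/2
  = 72 + 50
  = 122


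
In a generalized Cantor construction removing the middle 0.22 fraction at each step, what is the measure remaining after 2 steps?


Step 1: At each step, fraction remaining = 1 - 0.22 = 0.78
Step 2: After 2 steps, measure = (0.78)^2
Step 3: Computing the power step by step:
  After step 1: 0.78
  After step 2: 0.6084
Result = 0.6084


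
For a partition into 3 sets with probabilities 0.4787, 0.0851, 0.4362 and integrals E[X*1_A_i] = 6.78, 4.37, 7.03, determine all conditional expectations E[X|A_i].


For each cell A_i: E[X|A_i] = E[X*1_A_i] / P(A_i)
Step 1: E[X|A_1] = 6.78 / 0.4787 = 14.163359
Step 2: E[X|A_2] = 4.37 / 0.0851 = 51.351351
Step 3: E[X|A_3] = 7.03 / 0.4362 = 16.11646
Verification: E[X] = sum E[X*1_A_i] = 6.78 + 4.37 + 7.03 = 18.18


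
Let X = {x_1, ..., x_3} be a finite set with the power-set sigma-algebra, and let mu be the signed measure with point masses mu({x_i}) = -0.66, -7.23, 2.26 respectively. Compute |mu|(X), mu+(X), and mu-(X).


Step 1: Every measurable set is a union of atoms (the cells / points), so a Hahn decomposition is
  obtained by grouping atoms by sign: P = union of atoms with mu > 0, N = union of the remaining atoms.
  Atoms in P (indices): 3;  atoms in N (indices): 1, 2
  Positive values: 2.26
  Negative values: -0.66, -7.23
Step 2: mu+(X) = mu(P) = sum of positive atom values = 2.26
Step 3: mu-(X) = -mu(N) = sum of |negative atom values| = 7.89
Step 4: |mu|(X) = mu+(X) + mu-(X) = 2.26 + 7.89 = 10.15


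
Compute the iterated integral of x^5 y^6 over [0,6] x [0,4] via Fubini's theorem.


By Fubini's theorem, the double integral factors as a product of single integrals:
Step 1: integral_0^6 x^5 dx = [x^6/6] from 0 to 6
     = 6^6/6 = 7776
Step 2: integral_0^4 y^6 dy = [y^7/7] from 0 to 4
     = 4^7/7 = 2340.571429
Step 3: Double integral = 7776 * 2340.571429 = 1.820028e+07


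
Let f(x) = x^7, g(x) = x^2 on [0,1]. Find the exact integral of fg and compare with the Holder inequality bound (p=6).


Step 1: Exact integral of f*g = integral(x^9, 0, 1) = 1/10
     = 0.1
Step 2: Holder bound with p=6, q=1.2:
  ||f||_p = (integral x^42 dx)^(1/6) = (1/43)^(1/6) = 0.534263
  ||g||_q = (integral x^2.4 dx)^(1/1.2) = (1/3.4)^(1/1.2) = 0.360662
Step 3: Holder bound = ||f||_p * ||g||_q = 0.534263 * 0.360662 = 0.192689
Verification: 0.1 <= 0.192689 (Holder holds)


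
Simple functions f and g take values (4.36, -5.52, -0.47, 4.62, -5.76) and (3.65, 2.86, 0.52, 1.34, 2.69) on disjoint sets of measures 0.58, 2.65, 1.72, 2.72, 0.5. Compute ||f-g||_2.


Step 1: Compute differences f_i - g_i:
  4.36 - 3.65 = 0.71
  -5.52 - 2.86 = -8.38
  -0.47 - 0.52 = -0.99
  4.62 - 1.34 = 3.28
  -5.76 - 2.69 = -8.45
Step 2: Compute |diff|^2 * measure for each set:
  |0.71|^2 * 0.58 = 0.5041 * 0.58 = 0.292378
  |-8.38|^2 * 2.65 = 70.2244 * 2.65 = 186.09466
  |-0.99|^2 * 1.72 = 0.9801 * 1.72 = 1.685772
  |3.28|^2 * 2.72 = 10.7584 * 2.72 = 29.262848
  |-8.45|^2 * 0.5 = 71.4025 * 0.5 = 35.70125
Step 3: Sum = 253.036908
Step 4: ||f-g||_2 = (253.036908)^(1/2) = 15.907134


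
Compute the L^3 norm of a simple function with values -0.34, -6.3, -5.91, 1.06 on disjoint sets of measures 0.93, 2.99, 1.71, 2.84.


Step 1: Compute |f_i|^3 for each value:
  |-0.34|^3 = 0.039304
  |-6.3|^3 = 250.047
  |-5.91|^3 = 206.425071
  |1.06|^3 = 1.191016
Step 2: Multiply by measures and sum:
  0.039304 * 0.93 = 0.036553
  250.047 * 2.99 = 747.64053
  206.425071 * 1.71 = 352.986871
  1.191016 * 2.84 = 3.382485
Sum = 0.036553 + 747.64053 + 352.986871 + 3.382485 = 1104.04644
Step 3: Take the p-th root:
||f||_3 = (1104.04644)^(1/3) = 10.335443


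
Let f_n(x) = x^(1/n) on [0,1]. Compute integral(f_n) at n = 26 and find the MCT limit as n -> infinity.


At n = 26: f_26(x) = x^(1/26).
Step 1: integral(x^(1/26), 0, 1) = [x^(1/26+1) / (1/26+1)] from 0 to 1
     = 1 / (1/26 + 1) = 1 / ((26+1)/26) = 26/(26+1)
     = 26/27 = 0.962963
Step 2: As n -> infinity, f_n(x) = x^(1/n) -> 1 for x in (0,1], and f_n is increasing in n.
By MCT, lim_n integral(f_n) = integral(lim_n f_n) = integral(1, 0, 1) = 1.
Step 3: Verify convergence: 26/27 = 0.962963 -> 1


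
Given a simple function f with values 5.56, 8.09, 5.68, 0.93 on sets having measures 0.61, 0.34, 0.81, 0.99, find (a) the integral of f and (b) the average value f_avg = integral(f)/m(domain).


Step 1: Integral = sum(value_i * measure_i)
= 5.56*0.61 + 8.09*0.34 + 5.68*0.81 + 0.93*0.99
= 3.3916 + 2.7506 + 4.6008 + 0.9207
= 11.6637
Step 2: Total measure of domain = 0.61 + 0.34 + 0.81 + 0.99 = 2.75
Step 3: Average value = 11.6637 / 2.75 = 4.241345


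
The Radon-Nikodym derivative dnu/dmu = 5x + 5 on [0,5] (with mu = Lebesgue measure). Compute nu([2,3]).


nu(A) = integral_A (dnu/dmu) dmu = integral_2^3 (5x + 5) dx
Step 1: Antiderivative F(x) = (5/2)x^2 + 5x
Step 2: F(3) = (5/2)*3^2 + 5*3 = 22.5 + 15 = 37.5
Step 3: F(2) = (5/2)*2^2 + 5*2 = 10 + 10 = 20
Step 4: nu([2,3]) = F(3) - F(2) = 37.5 - 20 = 17.5


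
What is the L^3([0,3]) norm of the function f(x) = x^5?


Step 1: ||f||_3 = (integral_0^3 |x^5|^3 dx)^(1/3)
     = (integral_0^3 x^15 dx)^(1/3)
Step 2: integral_0^3 x^15 dx = [x^16/(16)] from 0 to 3 = 3^16/16
     = 43046721/16 = 2.690420e+06
Step 3: ||f||_3 = (2.690420e+06)^(1/3) = 139.08278


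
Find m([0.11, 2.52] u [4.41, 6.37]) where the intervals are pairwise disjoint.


For pairwise disjoint intervals, m(union) = sum of lengths.
= (2.52 - 0.11) + (6.37 - 4.41)
= 2.41 + 1.96
= 4.37


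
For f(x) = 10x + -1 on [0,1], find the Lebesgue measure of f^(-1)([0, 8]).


f^(-1)([0, 8]) = {x : 0 <= 10x + -1 <= 8}
Solving: (0 - -1)/10 <= x <= (8 - -1)/10
= [0.1, 0.9]
Intersecting with [0,1]: [0.1, 0.9]
Measure = 0.9 - 0.1 = 0.8


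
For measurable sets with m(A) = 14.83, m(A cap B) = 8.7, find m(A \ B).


m(A \ B) = m(A) - m(A n B)
= 14.83 - 8.7
= 6.13


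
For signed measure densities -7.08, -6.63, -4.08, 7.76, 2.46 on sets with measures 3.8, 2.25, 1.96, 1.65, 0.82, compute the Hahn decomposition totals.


Step 1: Compute signed measure on each set:
  Set 1: -7.08 * 3.8 = -26.904
  Set 2: -6.63 * 2.25 = -14.9175
  Set 3: -4.08 * 1.96 = -7.9968
  Set 4: 7.76 * 1.65 = 12.804
  Set 5: 2.46 * 0.82 = 2.0172
Step 2: Total signed measure = (-26.904) + (-14.9175) + (-7.9968) + (12.804) + (2.0172)
     = -34.9971
Step 3: Positive part mu+(X) = sum of positive contributions = 14.8212
Step 4: Negative part mu-(X) = |sum of negative contributions| = 49.8183


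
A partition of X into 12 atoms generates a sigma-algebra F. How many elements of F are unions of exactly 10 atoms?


Each element of F is a union of some subset of the 12 atoms.
Elements that are unions of exactly 10 atoms correspond to 10-element subsets of the 12 atoms.
Count = C(12, 10) = 12! / (10! * 2!) = 66.


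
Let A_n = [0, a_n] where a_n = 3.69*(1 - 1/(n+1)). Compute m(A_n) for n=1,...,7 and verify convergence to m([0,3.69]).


By continuity of measure from below: if A_n increases to A, then m(A_n) -> m(A).
Here A = [0, 3.69], so m(A) = 3.69
Step 1: a_1 = 3.69*(1 - 1/2) = 1.845, m(A_1) = 1.845
Step 2: a_2 = 3.69*(1 - 1/3) = 2.46, m(A_2) = 2.46
Step 3: a_3 = 3.69*(1 - 1/4) = 2.7675, m(A_3) = 2.7675
Step 4: a_4 = 3.69*(1 - 1/5) = 2.952, m(A_4) = 2.952
Step 5: a_5 = 3.69*(1 - 1/6) = 3.075, m(A_5) = 3.075
Step 6: a_6 = 3.69*(1 - 1/7) = 3.1629, m(A_6) = 3.1629
Step 7: a_7 = 3.69*(1 - 1/8) = 3.2287, m(A_7) = 3.2287
Limit: m(A_n) -> m([0,3.69]) = 3.69


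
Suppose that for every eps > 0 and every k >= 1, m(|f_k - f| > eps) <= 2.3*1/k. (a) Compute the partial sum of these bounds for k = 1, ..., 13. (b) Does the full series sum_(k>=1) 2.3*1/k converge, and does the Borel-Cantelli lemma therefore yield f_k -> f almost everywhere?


Step 1: List the terms 2.3*1/k for k = 1 to 13:
  k=1: 2.3
  k=2: 1.15
  k=3: 0.766667
  k=4: 0.575
  k=5: 0.46
  k=6: 0.383333
  k=7: 0.328571
  k=8: 0.2875
  k=9: 0.255556
  k=10: 0.23
  k=11: 0.209091
  k=12: 0.191667
  k=13: 0.176923
Step 2: Partial sum = 2.3 + 1.15 + 0.766667 + 0.575 + 0.46 + 0.383333 + 0.328571 + 0.2875 + 0.255556 + 0.23 + 0.209091 + 0.191667 + 0.176923
     = 7.314308
Step 3: The full series sum_(k>=1) 2.3*1/k diverges (harmonic series, p = 1; a nonzero constant multiple of a divergent series diverges).
Step 4: The (first) Borel-Cantelli lemma requires a summable sequence of measures, so it does not apply here;
        from this bound alone no conclusion about a.e. convergence can be drawn (convergence in measure still
        gives an a.e.-convergent subsequence, but not a.e. convergence of the whole sequence).
Conclusion: series diverges; Borel-Cantelli is inconclusive about a.e. convergence of f_k.


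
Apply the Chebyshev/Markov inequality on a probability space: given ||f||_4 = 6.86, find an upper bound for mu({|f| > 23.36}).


Chebyshev/Markov inequality: mu(|f| > eps) <= (||f||_p / eps)^p
Step 1: ||f||_4 / eps = 6.86 / 23.36 = 0.293664
Step 2: Raise to power p = 4:
  (0.293664)^4 = 0.007437
Step 3: Therefore mu(|f| > 23.36) <= 0.007437


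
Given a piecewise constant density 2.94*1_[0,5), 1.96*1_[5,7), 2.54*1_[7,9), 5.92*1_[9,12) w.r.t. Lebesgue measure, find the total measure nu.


Integrate each piece of the Radon-Nikodym derivative:
Step 1: integral_0^5 2.94 dx = 2.94*(5-0) = 2.94*5 = 14.7
Step 2: integral_5^7 1.96 dx = 1.96*(7-5) = 1.96*2 = 3.92
Step 3: integral_7^9 2.54 dx = 2.54*(9-7) = 2.54*2 = 5.08
Step 4: integral_9^12 5.92 dx = 5.92*(12-9) = 5.92*3 = 17.76
Total: 14.7 + 3.92 + 5.08 + 17.76 = 41.46


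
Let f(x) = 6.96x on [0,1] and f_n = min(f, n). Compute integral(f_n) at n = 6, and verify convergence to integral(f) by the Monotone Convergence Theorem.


f(x) = 6.96x on [0,1]; f_n(x) = min(6.96x, n). At n = 6:
Step 1: f(x) reaches 6 at x = 6/6.96 = 0.862069
Step 2: integral(f_6) = integral(6.96x, 0, 0.862069) + integral(6, 0.862069, 1)
       = 6.96*0.862069^2/2 + 6*(1 - 0.862069)
       = 2.586207 + 0.827586
       = 3.413793
Step 3: As n -> infinity, f_n increases to f, so by MCT integral(f_n) -> integral(f) = 6.96/2 = 3.48.
Convergence: integral(f_6) = 3.413793 -> 3.48 as n -> infinity


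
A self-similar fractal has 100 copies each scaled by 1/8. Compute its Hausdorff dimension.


For a self-similar set with N copies scaled by 1/r:
dim_H = log(N)/log(r) = log(100)/log(8)
= 4.60517/2.079442
= 2.214619


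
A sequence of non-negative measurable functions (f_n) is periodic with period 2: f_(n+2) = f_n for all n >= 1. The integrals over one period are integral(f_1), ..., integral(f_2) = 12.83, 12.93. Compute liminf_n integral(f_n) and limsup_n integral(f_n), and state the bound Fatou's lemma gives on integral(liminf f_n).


The sequence (integral(f_n)) is periodic with period 2, repeating the values 12.83, 12.93 indefinitely.
Step 1: For a periodic sequence, every tail (a_m, a_(m+1), ...) contains all 2 period values infinitely often.
Step 2: Hence inf of every tail = min of the period values = min(12.83, 12.93) = 12.83.
        liminf_n integral(f_n) = sup over m of (inf of tail from m) = 12.83.
Step 3: Similarly sup of every tail = max of the period values = 12.93.
        limsup_n integral(f_n) = 12.93.
Step 4: Fatou's lemma: integral(liminf_n f_n) <= liminf_n integral(f_n) = 12.83.
        So the integral of the pointwise liminf is at most 12.83.


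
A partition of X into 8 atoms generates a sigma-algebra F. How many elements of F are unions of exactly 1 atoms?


Each element of F is a union of some subset of the 8 atoms.
Elements that are unions of exactly 1 atoms correspond to 1-element subsets of the 8 atoms.
Count = C(8, 1) = 8! / (1! * 7!) = 8.


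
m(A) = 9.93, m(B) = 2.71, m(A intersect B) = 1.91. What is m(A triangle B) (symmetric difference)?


m(A Delta B) = m(A) + m(B) - 2*m(A n B)
= 9.93 + 2.71 - 2*1.91
= 9.93 + 2.71 - 3.82
= 8.82


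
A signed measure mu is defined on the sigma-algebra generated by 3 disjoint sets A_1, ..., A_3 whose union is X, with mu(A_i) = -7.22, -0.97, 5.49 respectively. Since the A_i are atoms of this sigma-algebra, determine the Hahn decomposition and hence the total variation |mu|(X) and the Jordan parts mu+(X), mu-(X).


Step 1: Every measurable set is a union of atoms (the cells / points), so a Hahn decomposition is
  obtained by grouping atoms by sign: P = union of atoms with mu > 0, N = union of the remaining atoms.
  Atoms in P (indices): 3;  atoms in N (indices): 1, 2
  Positive values: 5.49
  Negative values: -7.22, -0.97
Step 2: mu+(X) = mu(P) = sum of positive atom values = 5.49
Step 3: mu-(X) = -mu(N) = sum of |negative atom values| = 8.19
Step 4: |mu|(X) = mu+(X) + mu-(X) = 5.49 + 8.19 = 13.68


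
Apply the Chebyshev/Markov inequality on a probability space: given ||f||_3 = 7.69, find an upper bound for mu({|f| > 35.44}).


Chebyshev/Markov inequality: mu(|f| > eps) <= (||f||_p / eps)^p
Step 1: ||f||_3 / eps = 7.69 / 35.44 = 0.216986
Step 2: Raise to power p = 3:
  (0.216986)^3 = 0.010216
Step 3: Therefore mu(|f| > 35.44) <= 0.010216


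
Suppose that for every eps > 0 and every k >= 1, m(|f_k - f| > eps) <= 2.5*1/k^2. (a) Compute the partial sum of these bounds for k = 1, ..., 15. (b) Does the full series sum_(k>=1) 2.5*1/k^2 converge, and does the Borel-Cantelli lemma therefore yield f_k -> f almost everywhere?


Step 1: List the terms 2.5*1/k^2 for k = 1 to 15:
  k=1: 2.5
  k=2: 0.625
  k=3: 0.277778
  k=4: 0.15625
  k=5: 0.1
  k=6: 0.069444
  k=7: 0.05102
  k=8: 0.039062
  k=9: 0.030864
  k=10: 0.025
  k=11: 0.020661
  k=12: 0.017361
  k=13: 0.014793
  k=14: 0.012755
  k=15: 0.011111
Step 2: Partial sum = 2.5 + 0.625 + 0.277778 + 0.15625 + 0.1 + 0.069444 + 0.05102 + 0.039062 + 0.030864 + 0.025 + 0.020661 + 0.017361 + 0.014793 + 0.012755 + 0.011111
     = 3.951101
Step 3: The full series sum_(k>=1) 2.5*1/k^2 converges (p-series with p = 2 > 1; a constant multiple of a convergent series converges).
Step 4: Fix eps > 0. Since sum_k m(|f_k - f| > eps) < infinity, the Borel-Cantelli lemma gives
        m(limsup_k {|f_k - f| > eps}) = 0, i.e. for a.e. x, |f_k(x) - f(x)| <= eps for all large k.
        Applying this with eps = 1/j for j = 1, 2, ... and intersecting the countably many full-measure sets,
        for a.e. x we get limsup_k |f_k(x) - f(x)| <= 1/j for every j, hence f_k -> f almost everywhere.
Conclusion: series converges; Borel-Cantelli yields f_k -> f a.e.


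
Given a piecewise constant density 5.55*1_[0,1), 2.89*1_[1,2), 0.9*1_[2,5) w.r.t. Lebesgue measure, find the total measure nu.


Integrate each piece of the Radon-Nikodym derivative:
Step 1: integral_0^1 5.55 dx = 5.55*(1-0) = 5.55*1 = 5.55
Step 2: integral_1^2 2.89 dx = 2.89*(2-1) = 2.89*1 = 2.89
Step 3: integral_2^5 0.9 dx = 0.9*(5-2) = 0.9*3 = 2.7
Total: 5.55 + 2.89 + 2.7 = 11.14


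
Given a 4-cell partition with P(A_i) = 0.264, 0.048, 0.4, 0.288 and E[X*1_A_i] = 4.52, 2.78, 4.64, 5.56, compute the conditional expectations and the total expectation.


For each cell A_i: E[X|A_i] = E[X*1_A_i] / P(A_i)
Step 1: E[X|A_1] = 4.52 / 0.264 = 17.121212
Step 2: E[X|A_2] = 2.78 / 0.048 = 57.916667
Step 3: E[X|A_3] = 4.64 / 0.4 = 11.6
Step 4: E[X|A_4] = 5.56 / 0.288 = 19.305556
Verification: E[X] = sum E[X*1_A_i] = 4.52 + 2.78 + 4.64 + 5.56 = 17.5


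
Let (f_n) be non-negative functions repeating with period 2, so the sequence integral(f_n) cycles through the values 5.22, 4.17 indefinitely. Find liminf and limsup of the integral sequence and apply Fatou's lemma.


The sequence (integral(f_n)) is periodic with period 2, repeating the values 5.22, 4.17 indefinitely.
Step 1: For a periodic sequence, every tail (a_m, a_(m+1), ...) contains all 2 period values infinitely often.
Step 2: Hence inf of every tail = min of the period values = min(5.22, 4.17) = 4.17.
        liminf_n integral(f_n) = sup over m of (inf of tail from m) = 4.17.
Step 3: Similarly sup of every tail = max of the period values = 5.22.
        limsup_n integral(f_n) = 5.22.
Step 4: Fatou's lemma: integral(liminf_n f_n) <= liminf_n integral(f_n) = 4.17.
        So the integral of the pointwise liminf is at most 4.17.


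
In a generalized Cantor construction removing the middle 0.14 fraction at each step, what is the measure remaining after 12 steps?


Step 1: At each step, fraction remaining = 1 - 0.14 = 0.86
Step 2: After 12 steps, measure = (0.86)^12
Result = 0.163675


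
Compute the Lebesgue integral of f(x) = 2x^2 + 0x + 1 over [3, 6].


The Lebesgue integral of a Riemann-integrable function agrees with the Riemann integral.
Antiderivative F(x) = (2/3)x^3 + (0/2)x^2 + 1x
F(6) = (2/3)*6^3 + (0/2)*6^2 + 1*6
     = (2/3)*216 + (0/2)*36 + 1*6
     = 144 + 0.0 + 6
     = 150
F(3) = 21
Integral = F(6) - F(3) = 150 - 21 = 129


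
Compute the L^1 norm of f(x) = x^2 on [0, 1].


Step 1: ||f||_1 = (integral_0^1 |x^2|^1 dx)^(1/1)
     = (integral_0^1 x^2 dx)^(1/1)
Step 2: integral_0^1 x^2 dx = [x^3/(3)] from 0 to 1 = 1^3/3
     = 1/3 = 0.333333
Step 3: ||f||_1 = (0.333333)^(1/1) = 0.333333


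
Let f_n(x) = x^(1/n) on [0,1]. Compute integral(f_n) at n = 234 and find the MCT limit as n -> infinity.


At n = 234: f_234(x) = x^(1/234).
Step 1: integral(x^(1/234), 0, 1) = [x^(1/234+1) / (1/234+1)] from 0 to 1
     = 1 / (1/234 + 1) = 1 / ((234+1)/234) = 234/(234+1)
     = 234/235 = 0.995745
Step 2: As n -> infinity, f_n(x) = x^(1/n) -> 1 for x in (0,1], and f_n is increasing in n.
By MCT, lim_n integral(f_n) = integral(lim_n f_n) = integral(1, 0, 1) = 1.
Step 3: Verify convergence: 234/235 = 0.995745 -> 1


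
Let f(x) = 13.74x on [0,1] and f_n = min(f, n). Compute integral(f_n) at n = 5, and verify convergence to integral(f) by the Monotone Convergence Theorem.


f(x) = 13.74x on [0,1]; f_n(x) = min(13.74x, n). At n = 5:
Step 1: f(x) reaches 5 at x = 5/13.74 = 0.363901
Step 2: integral(f_5) = integral(13.74x, 0, 0.363901) + integral(5, 0.363901, 1)
       = 13.74*0.363901^2/2 + 5*(1 - 0.363901)
       = 0.909753 + 3.180495
       = 4.090247
Step 3: As n -> infinity, f_n increases to f, so by MCT integral(f_n) -> integral(f) = 13.74/2 = 6.87.
Convergence: integral(f_5) = 4.090247 -> 6.87 as n -> infinity


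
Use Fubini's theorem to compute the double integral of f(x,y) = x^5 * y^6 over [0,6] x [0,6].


By Fubini's theorem, the double integral factors as a product of single integrals:
Step 1: integral_0^6 x^5 dx = [x^6/6] from 0 to 6
     = 6^6/6 = 7776
Step 2: integral_0^6 y^6 dy = [y^7/7] from 0 to 6
     = 6^7/7 = 39990.857143
Step 3: Double integral = 7776 * 39990.857143 = 3.109689e+08


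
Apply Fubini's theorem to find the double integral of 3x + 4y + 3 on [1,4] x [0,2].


By Fubini, integrate in x first, then y.
Step 1: Fix y, integrate over x in [1,4]:
  integral(3x + 4y + 3, x=1..4)
  = 3*(4^2 - 1^2)/2 + (4y + 3)*(4 - 1)
  = 22.5 + (4y + 3)*3
  = 22.5 + 12y + 9
  = 31.5 + 12y
Step 2: Integrate over y in [0,2]:
  integral(31.5 + 12y, y=0..2)
  = 31.5*2 + 12*(2^2 - 0^2)/2
  = 63 + 24
  = 87


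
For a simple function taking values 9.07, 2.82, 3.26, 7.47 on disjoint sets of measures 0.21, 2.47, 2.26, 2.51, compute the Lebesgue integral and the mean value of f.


Step 1: Integral = sum(value_i * measure_i)
= 9.07*0.21 + 2.82*2.47 + 3.26*2.26 + 7.47*2.51
= 1.9047 + 6.9654 + 7.3676 + 18.7497
= 34.9874
Step 2: Total measure of domain = 0.21 + 2.47 + 2.26 + 2.51 = 7.45
Step 3: Average value = 34.9874 / 7.45 = 4.696295


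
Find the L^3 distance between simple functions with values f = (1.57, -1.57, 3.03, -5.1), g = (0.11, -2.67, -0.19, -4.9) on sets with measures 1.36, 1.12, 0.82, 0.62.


Step 1: Compute differences f_i - g_i:
  1.57 - 0.11 = 1.46
  -1.57 - -2.67 = 1.1
  3.03 - -0.19 = 3.22
  -5.1 - -4.9 = -0.2
Step 2: Compute |diff|^3 * measure for each set:
  |1.46|^3 * 1.36 = 3.112136 * 1.36 = 4.232505
  |1.1|^3 * 1.12 = 1.331 * 1.12 = 1.49072
  |3.22|^3 * 0.82 = 33.386248 * 0.82 = 27.376723
  |-0.2|^3 * 0.62 = 0.008 * 0.62 = 0.00496
Step 3: Sum = 33.104908
Step 4: ||f-g||_3 = (33.104908)^(1/3) = 3.21093


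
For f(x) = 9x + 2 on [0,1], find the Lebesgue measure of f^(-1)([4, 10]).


f^(-1)([4, 10]) = {x : 4 <= 9x + 2 <= 10}
Solving: (4 - 2)/9 <= x <= (10 - 2)/9
= [0.222222, 0.888889]
Intersecting with [0,1]: [0.222222, 0.888889]
Measure = 0.888889 - 0.222222 = 0.666667


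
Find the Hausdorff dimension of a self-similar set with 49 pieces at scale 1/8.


For a self-similar set with N copies scaled by 1/r:
dim_H = log(N)/log(r) = log(49)/log(8)
= 3.89182/2.079442
= 1.87157


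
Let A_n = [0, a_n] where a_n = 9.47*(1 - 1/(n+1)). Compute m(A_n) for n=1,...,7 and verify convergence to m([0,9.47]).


By continuity of measure from below: if A_n increases to A, then m(A_n) -> m(A).
Here A = [0, 9.47], so m(A) = 9.47
Step 1: a_1 = 9.47*(1 - 1/2) = 4.735, m(A_1) = 4.735
Step 2: a_2 = 9.47*(1 - 1/3) = 6.3133, m(A_2) = 6.3133
Step 3: a_3 = 9.47*(1 - 1/4) = 7.1025, m(A_3) = 7.1025
Step 4: a_4 = 9.47*(1 - 1/5) = 7.576, m(A_4) = 7.576
Step 5: a_5 = 9.47*(1 - 1/6) = 7.8917, m(A_5) = 7.8917
Step 6: a_6 = 9.47*(1 - 1/7) = 8.1171, m(A_6) = 8.1171
Step 7: a_7 = 9.47*(1 - 1/8) = 8.2863, m(A_7) = 8.2863
Limit: m(A_n) -> m([0,9.47]) = 9.47


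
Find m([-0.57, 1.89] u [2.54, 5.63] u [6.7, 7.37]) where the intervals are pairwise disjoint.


For pairwise disjoint intervals, m(union) = sum of lengths.
= (1.89 - -0.57) + (5.63 - 2.54) + (7.37 - 6.7)
= 2.46 + 3.09 + 0.67
= 6.22


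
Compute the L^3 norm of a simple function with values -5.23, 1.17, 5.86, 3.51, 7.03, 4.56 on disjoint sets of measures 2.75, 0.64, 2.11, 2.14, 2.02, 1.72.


Step 1: Compute |f_i|^3 for each value:
  |-5.23|^3 = 143.055667
  |1.17|^3 = 1.601613
  |5.86|^3 = 201.230056
  |3.51|^3 = 43.243551
  |7.03|^3 = 347.428927
  |4.56|^3 = 94.818816
Step 2: Multiply by measures and sum:
  143.055667 * 2.75 = 393.403084
  1.601613 * 0.64 = 1.025032
  201.230056 * 2.11 = 424.595418
  43.243551 * 2.14 = 92.541199
  347.428927 * 2.02 = 701.806433
  94.818816 * 1.72 = 163.088364
Sum = 393.403084 + 1.025032 + 424.595418 + 92.541199 + 701.806433 + 163.088364 = 1776.45953
Step 3: Take the p-th root:
||f||_3 = (1776.45953)^(1/3) = 12.111142


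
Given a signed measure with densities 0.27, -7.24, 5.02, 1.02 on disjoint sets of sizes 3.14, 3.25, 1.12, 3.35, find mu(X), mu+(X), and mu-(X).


Step 1: Compute signed measure on each set:
  Set 1: 0.27 * 3.14 = 0.8478
  Set 2: -7.24 * 3.25 = -23.53
  Set 3: 5.02 * 1.12 = 5.6224
  Set 4: 1.02 * 3.35 = 3.417
Step 2: Total signed measure = (0.8478) + (-23.53) + (5.6224) + (3.417)
     = -13.6428
Step 3: Positive part mu+(X) = sum of positive contributions = 9.8872
Step 4: Negative part mu-(X) = |sum of negative contributions| = 23.53


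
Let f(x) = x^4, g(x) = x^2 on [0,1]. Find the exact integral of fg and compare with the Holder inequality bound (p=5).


Step 1: Exact integral of f*g = integral(x^6, 0, 1) = 1/7
     = 0.142857
Step 2: Holder bound with p=5, q=1.25:
  ||f||_p = (integral x^20 dx)^(1/5) = (1/21)^(1/5) = 0.543946
  ||g||_q = (integral x^2.5 dx)^(1/1.25) = (1/3.5)^(1/1.25) = 0.367067
Step 3: Holder bound = ||f||_p * ||g||_q = 0.543946 * 0.367067 = 0.199665
Verification: 0.142857 <= 0.199665 (Holder holds)


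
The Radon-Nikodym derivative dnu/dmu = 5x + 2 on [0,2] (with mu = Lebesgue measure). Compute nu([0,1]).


nu(A) = integral_A (dnu/dmu) dmu = integral_0^1 (5x + 2) dx
Step 1: Antiderivative F(x) = (5/2)x^2 + 2x
Step 2: F(1) = (5/2)*1^2 + 2*1 = 2.5 + 2 = 4.5
Step 3: F(0) = (5/2)*0^2 + 2*0 = 0.0 + 0 = 0.0
Step 4: nu([0,1]) = F(1) - F(0) = 4.5 - 0.0 = 4.5


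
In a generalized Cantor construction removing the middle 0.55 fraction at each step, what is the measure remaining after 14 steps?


Step 1: At each step, fraction remaining = 1 - 0.55 = 0.45
Step 2: After 14 steps, measure = (0.45)^14
Result = 1.396289e-05


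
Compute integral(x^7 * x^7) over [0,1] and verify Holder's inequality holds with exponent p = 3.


Step 1: Exact integral of f*g = integral(x^14, 0, 1) = 1/15
     = 0.066667
Step 2: Holder bound with p=3, q=1.5:
  ||f||_p = (integral x^21 dx)^(1/3) = (1/22)^(1/3) = 0.356883
  ||g||_q = (integral x^10.5 dx)^(1/1.5) = (1/11.5)^(1/1.5) = 0.196276
Step 3: Holder bound = ||f||_p * ||g||_q = 0.356883 * 0.196276 = 0.070048
Verification: 0.066667 <= 0.070048 (Holder holds)


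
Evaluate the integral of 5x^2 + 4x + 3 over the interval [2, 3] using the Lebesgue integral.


The Lebesgue integral of a Riemann-integrable function agrees with the Riemann integral.
Antiderivative F(x) = (5/3)x^3 + (4/2)x^2 + 3x
F(3) = (5/3)*3^3 + (4/2)*3^2 + 3*3
     = (5/3)*27 + (4/2)*9 + 3*3
     = 45 + 18 + 9
     = 72
F(2) = 27.333333
Integral = F(3) - F(2) = 72 - 27.333333 = 44.666667


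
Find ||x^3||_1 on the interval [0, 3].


Step 1: ||f||_1 = (integral_0^3 |x^3|^1 dx)^(1/1)
     = (integral_0^3 x^3 dx)^(1/1)
Step 2: integral_0^3 x^3 dx = [x^4/(4)] from 0 to 3 = 3^4/4
     = 81/4 = 20.25
Step 3: ||f||_1 = (20.25)^(1/1) = 20.25


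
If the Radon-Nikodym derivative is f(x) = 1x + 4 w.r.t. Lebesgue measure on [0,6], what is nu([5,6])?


nu(A) = integral_A (dnu/dmu) dmu = integral_5^6 (1x + 4) dx
Step 1: Antiderivative F(x) = (1/2)x^2 + 4x
Step 2: F(6) = (1/2)*6^2 + 4*6 = 18 + 24 = 42
Step 3: F(5) = (1/2)*5^2 + 4*5 = 12.5 + 20 = 32.5
Step 4: nu([5,6]) = F(6) - F(5) = 42 - 32.5 = 9.5


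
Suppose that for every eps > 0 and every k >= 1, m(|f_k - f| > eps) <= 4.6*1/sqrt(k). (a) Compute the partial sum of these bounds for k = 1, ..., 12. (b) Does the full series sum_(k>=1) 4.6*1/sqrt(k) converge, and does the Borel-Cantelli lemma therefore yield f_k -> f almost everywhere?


Step 1: List the terms 4.6*1/sqrt(k) for k = 1 to 12:
  k=1: 4.6
  k=2: 3.252691
  k=3: 2.655811
  k=4: 2.3
  k=5: 2.057183
  k=6: 1.877942
  k=7: 1.738637
  k=8: 1.626346
  k=9: 1.533333
  k=10: 1.454648
  k=11: 1.386952
  k=12: 1.327906
Step 2: Partial sum = 4.6 + 3.252691 + 2.655811 + 2.3 + 2.057183 + 1.877942 + 1.738637 + 1.626346 + 1.533333 + 1.454648 + 1.386952 + 1.327906
     = 25.811448
Step 3: The full series sum_(k>=1) 4.6*1/sqrt(k) diverges (p-series with p = 1/2 <= 1; a nonzero constant multiple of a divergent series diverges).
Step 4: The (first) Borel-Cantelli lemma requires a summable sequence of measures, so it does not apply here;
        from this bound alone no conclusion about a.e. convergence can be drawn (convergence in measure still
        gives an a.e.-convergent subsequence, but not a.e. convergence of the whole sequence).
Conclusion: series diverges; Borel-Cantelli is inconclusive about a.e. convergence of f_k.


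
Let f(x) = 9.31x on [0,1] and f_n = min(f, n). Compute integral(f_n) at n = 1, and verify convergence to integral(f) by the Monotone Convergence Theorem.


f(x) = 9.31x on [0,1]; f_n(x) = min(9.31x, n). At n = 1:
Step 1: f(x) reaches 1 at x = 1/9.31 = 0.107411
Step 2: integral(f_1) = integral(9.31x, 0, 0.107411) + integral(1, 0.107411, 1)
       = 9.31*0.107411^2/2 + 1*(1 - 0.107411)
       = 0.053706 + 0.892589
       = 0.946294
Step 3: As n -> infinity, f_n increases to f, so by MCT integral(f_n) -> integral(f) = 9.31/2 = 4.655.
Convergence: integral(f_1) = 0.946294 -> 4.655 as n -> infinity


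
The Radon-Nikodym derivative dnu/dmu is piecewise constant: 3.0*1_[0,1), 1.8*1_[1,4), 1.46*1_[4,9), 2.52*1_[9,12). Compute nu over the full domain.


Integrate each piece of the Radon-Nikodym derivative:
Step 1: integral_0^1 3.0 dx = 3.0*(1-0) = 3.0*1 = 3
Step 2: integral_1^4 1.8 dx = 1.8*(4-1) = 1.8*3 = 5.4
Step 3: integral_4^9 1.46 dx = 1.46*(9-4) = 1.46*5 = 7.3
Step 4: integral_9^12 2.52 dx = 2.52*(12-9) = 2.52*3 = 7.56
Total: 3 + 5.4 + 7.3 + 7.56 = 23.26
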